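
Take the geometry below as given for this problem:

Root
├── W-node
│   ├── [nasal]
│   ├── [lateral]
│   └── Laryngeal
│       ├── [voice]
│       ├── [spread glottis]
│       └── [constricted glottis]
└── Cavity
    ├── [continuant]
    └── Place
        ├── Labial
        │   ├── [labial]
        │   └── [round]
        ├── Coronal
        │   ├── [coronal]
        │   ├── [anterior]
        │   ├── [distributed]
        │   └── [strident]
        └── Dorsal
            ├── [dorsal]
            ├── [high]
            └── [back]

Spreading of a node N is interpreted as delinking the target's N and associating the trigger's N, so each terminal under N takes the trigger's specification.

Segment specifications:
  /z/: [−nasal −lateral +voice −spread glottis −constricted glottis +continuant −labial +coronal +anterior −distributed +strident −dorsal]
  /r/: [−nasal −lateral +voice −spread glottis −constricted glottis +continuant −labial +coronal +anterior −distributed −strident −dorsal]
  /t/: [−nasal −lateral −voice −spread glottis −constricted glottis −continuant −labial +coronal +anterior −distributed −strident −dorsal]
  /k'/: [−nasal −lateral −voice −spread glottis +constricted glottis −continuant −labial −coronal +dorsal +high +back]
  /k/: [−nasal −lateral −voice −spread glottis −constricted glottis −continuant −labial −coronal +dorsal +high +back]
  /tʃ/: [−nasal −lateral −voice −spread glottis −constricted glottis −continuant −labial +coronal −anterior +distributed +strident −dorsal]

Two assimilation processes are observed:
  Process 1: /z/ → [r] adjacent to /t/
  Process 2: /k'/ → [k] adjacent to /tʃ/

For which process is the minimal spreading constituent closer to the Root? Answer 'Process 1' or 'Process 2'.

Process 2

Process 1 alters [strident]; the lowest dominating node is [strident] (depth 4 from Root).
In Process 2, [constricted glottis] changes, so the minimal spreading node is [constricted glottis] at depth 3.
Depth 3 < depth 4; Process 2 involves the structurally higher constituent [constricted glottis].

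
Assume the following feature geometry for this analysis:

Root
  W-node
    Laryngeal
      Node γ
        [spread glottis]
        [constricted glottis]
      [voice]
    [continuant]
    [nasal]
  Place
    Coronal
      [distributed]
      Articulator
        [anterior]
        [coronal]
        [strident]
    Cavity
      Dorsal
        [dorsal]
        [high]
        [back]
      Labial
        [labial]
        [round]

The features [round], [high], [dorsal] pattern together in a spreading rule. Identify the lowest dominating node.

[round]: Root ▹ Place ▹ Cavity ▹ Labial ▹ [round].
[high]: Root ▹ Place ▹ Cavity ▹ Dorsal ▹ [high].
[dorsal]: Root ▹ Place ▹ Cavity ▹ Dorsal ▹ [dorsal].
The lowest node appearing on every path is Cavity; each proper daughter of Cavity fails to dominate at least one of the listed features.

Cavity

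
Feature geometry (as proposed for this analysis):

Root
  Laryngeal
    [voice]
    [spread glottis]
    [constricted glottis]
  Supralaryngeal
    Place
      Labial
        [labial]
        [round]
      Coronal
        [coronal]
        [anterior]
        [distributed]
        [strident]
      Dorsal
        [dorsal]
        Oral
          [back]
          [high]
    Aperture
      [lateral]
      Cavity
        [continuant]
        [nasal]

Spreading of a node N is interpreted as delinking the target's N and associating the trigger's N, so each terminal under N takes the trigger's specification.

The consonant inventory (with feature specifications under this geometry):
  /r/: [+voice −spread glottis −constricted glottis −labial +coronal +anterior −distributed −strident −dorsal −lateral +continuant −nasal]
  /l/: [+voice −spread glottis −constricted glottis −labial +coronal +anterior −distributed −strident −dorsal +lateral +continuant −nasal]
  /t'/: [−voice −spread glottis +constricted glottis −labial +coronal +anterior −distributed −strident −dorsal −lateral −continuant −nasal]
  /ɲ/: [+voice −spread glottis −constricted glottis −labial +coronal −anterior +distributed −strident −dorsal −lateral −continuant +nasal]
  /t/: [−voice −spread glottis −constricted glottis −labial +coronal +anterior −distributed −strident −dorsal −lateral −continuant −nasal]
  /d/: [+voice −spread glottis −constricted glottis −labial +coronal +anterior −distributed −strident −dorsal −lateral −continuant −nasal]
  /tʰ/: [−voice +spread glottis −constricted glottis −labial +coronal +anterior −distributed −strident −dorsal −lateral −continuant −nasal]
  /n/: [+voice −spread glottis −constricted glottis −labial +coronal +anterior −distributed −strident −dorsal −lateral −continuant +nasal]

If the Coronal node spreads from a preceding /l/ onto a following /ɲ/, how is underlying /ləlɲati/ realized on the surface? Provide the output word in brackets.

[ləlnati]

The Coronal node dominates the terminals [coronal], [anterior], [distributed], [strident].
After delinking /ɲ/'s Coronal and linking /l/'s, the affected terminals become [+coronal], [+anterior], [−distributed], [−strident]; [voice], [spread glottis], [constricted glottis], … (outside Coronal) are retained from /ɲ/.
This feature bundle is that of [n], so /ləlɲati/ surfaces as [ləlnati].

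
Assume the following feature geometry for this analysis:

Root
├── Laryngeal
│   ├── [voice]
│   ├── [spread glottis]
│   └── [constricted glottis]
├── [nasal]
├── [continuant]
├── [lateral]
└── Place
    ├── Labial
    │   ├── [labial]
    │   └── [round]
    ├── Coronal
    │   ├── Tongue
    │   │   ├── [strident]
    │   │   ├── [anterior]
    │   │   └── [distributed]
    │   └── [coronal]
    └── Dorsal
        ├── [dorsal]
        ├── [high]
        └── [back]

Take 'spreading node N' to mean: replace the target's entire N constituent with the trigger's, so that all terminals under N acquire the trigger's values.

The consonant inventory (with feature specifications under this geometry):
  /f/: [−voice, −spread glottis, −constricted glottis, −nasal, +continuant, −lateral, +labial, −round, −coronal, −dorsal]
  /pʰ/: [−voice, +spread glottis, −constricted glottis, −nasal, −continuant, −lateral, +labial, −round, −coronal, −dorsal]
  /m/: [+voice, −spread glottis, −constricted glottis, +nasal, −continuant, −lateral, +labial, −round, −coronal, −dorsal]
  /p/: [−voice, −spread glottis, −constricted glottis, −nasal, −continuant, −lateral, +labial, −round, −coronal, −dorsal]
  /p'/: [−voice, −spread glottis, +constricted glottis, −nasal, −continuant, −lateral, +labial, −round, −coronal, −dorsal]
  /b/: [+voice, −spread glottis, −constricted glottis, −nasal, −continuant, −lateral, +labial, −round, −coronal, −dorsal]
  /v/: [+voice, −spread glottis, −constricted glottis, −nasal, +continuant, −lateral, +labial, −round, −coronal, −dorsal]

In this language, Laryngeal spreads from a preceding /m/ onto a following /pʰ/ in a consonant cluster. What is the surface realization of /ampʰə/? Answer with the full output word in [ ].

Laryngeal immediately or transitively dominates [voice], [spread glottis], [constricted glottis].
After delinking /pʰ/'s Laryngeal and linking /m/'s, the affected terminals become [+voice], [−spread glottis], [−constricted glottis]; [nasal], [continuant], [lateral], … (outside Laryngeal) are retained from /pʰ/.
The resulting bundle matches /b/ in the inventory; substituting it for /pʰ/ gives [ambə].

[ambə]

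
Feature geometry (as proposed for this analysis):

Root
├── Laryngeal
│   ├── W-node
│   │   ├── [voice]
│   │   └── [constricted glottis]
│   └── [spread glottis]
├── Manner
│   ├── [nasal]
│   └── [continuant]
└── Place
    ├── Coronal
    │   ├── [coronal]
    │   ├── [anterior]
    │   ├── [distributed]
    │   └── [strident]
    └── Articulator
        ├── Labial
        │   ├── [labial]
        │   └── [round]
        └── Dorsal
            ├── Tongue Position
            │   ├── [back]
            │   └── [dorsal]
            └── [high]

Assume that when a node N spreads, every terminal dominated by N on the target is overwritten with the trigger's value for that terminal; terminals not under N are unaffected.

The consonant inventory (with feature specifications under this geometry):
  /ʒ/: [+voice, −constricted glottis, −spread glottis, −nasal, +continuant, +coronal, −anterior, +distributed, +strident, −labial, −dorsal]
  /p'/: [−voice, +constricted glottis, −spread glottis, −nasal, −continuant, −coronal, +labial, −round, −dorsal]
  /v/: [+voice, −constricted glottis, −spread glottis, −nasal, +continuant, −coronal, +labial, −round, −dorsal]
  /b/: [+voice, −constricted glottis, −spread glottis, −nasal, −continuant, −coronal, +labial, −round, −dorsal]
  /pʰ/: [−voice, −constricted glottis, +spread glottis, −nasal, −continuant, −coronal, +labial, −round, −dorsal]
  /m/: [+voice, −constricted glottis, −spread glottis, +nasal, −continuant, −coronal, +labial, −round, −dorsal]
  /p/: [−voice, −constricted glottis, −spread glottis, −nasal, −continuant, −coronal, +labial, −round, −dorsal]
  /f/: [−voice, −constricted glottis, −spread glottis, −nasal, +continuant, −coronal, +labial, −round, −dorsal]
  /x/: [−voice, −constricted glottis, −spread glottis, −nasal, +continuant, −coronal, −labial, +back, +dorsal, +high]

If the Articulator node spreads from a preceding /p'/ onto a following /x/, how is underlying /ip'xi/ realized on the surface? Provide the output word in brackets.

[ip'fi]

Articulator immediately or transitively dominates [labial], [round], [back], [dorsal], [high].
The target acquires /p'/'s values for everything under Articulator — [+labial], [−round], [−dorsal] — while keeping its own [voice], [constricted glottis], [spread glottis], ….
This feature bundle is that of [f], so /ip'xi/ surfaces as [ip'fi].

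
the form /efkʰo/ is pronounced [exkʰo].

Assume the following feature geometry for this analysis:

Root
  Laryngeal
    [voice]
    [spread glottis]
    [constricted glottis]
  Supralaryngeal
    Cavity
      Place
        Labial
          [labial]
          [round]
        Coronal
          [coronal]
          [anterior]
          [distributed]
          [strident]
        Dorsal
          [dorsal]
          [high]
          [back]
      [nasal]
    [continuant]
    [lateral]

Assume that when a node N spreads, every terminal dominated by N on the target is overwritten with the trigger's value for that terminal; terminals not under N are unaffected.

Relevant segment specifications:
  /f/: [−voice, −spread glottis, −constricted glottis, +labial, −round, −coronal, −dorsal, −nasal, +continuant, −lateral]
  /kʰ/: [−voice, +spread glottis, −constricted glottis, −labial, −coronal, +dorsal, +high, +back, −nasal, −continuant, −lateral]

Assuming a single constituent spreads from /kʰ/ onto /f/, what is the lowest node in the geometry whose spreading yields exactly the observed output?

Feature comparison: [labial], [round], [dorsal], [high], [back] differ between /f/ and [x]; the remaining terminals match.
These terminals are all dominated by Place, and no proper subconstituent of Place covers them all; Place is their lowest common ancestor.
Spreading Place from /kʰ/ overwrites each of those terminals with /kʰ/'s values, yielding exactly [x].
Features on which the two segments disagree outside Place, such as [spread glottis], [continuant], are unchanged — nothing dominating them spread, and Place is the minimal sufficient constituent.

Place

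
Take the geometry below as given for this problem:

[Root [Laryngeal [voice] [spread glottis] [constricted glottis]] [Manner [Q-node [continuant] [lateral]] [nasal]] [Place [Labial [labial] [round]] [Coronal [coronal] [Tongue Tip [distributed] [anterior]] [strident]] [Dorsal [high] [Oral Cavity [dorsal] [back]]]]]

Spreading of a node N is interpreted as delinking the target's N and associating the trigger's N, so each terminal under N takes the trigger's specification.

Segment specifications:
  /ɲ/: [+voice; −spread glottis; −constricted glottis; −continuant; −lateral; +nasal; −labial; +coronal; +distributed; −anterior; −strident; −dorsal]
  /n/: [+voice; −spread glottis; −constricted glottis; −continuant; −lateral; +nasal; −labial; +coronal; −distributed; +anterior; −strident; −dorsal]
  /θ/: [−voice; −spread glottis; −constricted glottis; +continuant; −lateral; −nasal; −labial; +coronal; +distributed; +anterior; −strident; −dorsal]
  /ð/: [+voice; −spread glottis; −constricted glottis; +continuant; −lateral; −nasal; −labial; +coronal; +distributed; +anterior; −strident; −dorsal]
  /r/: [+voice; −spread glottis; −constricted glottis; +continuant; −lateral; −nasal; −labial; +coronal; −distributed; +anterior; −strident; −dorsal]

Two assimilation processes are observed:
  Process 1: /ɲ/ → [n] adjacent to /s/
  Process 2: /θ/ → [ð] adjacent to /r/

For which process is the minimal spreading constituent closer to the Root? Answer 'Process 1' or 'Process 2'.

Process 2

In Process 1, [anterior], [distributed] change, so the minimal spreading node is Tongue Tip at depth 3.
In Process 2, [voice] changes, so the minimal spreading node is [voice] at depth 2.
Depth 2 < depth 3; Process 2 involves the structurally higher constituent [voice].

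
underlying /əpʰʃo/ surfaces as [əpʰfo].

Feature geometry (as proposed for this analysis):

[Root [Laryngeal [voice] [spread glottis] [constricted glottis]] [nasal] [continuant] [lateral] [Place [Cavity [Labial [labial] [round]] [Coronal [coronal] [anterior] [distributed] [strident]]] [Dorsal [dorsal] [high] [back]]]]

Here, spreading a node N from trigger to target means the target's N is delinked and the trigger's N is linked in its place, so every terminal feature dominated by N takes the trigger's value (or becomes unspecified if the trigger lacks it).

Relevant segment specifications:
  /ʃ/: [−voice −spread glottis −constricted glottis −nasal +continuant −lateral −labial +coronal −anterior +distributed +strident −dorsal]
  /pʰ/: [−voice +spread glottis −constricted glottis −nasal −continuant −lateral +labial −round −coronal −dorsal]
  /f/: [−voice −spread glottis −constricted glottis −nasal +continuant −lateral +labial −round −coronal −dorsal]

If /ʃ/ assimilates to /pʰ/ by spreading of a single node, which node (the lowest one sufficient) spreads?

Cavity

Feature comparison: [labial], [round], [coronal], [anterior], [distributed], [strident] differ between /ʃ/ and [f]; the remaining terminals match.
These terminals are all dominated by Cavity, and no proper subconstituent of Cavity covers them all; Cavity is their lowest common ancestor.
If Cavity spreads, every terminal under it takes /pʰ/'s value, producing [f] as observed.
[spread glottis], [continuant] stay as in /ʃ/ although /pʰ/ differs there, so no node dominating them spread; among the remaining candidates Cavity is the lowest that derives the output.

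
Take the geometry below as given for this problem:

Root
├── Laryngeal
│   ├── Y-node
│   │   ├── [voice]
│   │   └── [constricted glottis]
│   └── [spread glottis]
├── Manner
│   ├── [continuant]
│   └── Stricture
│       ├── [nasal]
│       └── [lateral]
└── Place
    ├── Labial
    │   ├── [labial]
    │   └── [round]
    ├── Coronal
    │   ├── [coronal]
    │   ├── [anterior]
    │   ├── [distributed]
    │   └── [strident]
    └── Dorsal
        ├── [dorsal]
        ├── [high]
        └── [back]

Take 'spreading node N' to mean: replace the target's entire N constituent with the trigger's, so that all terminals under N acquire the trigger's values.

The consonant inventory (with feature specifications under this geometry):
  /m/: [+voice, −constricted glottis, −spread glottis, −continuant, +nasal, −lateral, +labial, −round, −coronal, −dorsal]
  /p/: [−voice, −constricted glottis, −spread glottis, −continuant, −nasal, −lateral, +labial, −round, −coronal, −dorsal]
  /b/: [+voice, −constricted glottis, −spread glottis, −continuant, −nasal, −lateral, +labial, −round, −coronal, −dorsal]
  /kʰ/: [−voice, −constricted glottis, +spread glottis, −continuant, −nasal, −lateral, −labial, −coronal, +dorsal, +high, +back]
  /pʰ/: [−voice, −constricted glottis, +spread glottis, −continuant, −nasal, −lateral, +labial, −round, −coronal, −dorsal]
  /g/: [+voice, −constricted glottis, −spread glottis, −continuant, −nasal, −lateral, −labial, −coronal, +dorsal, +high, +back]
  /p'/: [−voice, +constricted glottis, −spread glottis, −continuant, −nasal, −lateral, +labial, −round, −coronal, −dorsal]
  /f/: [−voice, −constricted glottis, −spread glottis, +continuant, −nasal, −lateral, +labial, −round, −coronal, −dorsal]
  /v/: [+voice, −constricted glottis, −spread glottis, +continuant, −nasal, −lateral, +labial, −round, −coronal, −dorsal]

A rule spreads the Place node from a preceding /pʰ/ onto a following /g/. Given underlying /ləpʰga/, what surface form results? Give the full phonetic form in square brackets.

Terminals under Place in this geometry: [labial], [round], [coronal], [anterior], [distributed], [strident], [dorsal], [high], [back].
The target acquires /pʰ/'s values for everything under Place — [+labial], [−round], [−coronal], [−dorsal] — while keeping its own [voice], [constricted glottis], [spread glottis], ….
The resulting bundle matches /b/ in the inventory; substituting it for /g/ gives [ləpʰba].

[ləpʰba]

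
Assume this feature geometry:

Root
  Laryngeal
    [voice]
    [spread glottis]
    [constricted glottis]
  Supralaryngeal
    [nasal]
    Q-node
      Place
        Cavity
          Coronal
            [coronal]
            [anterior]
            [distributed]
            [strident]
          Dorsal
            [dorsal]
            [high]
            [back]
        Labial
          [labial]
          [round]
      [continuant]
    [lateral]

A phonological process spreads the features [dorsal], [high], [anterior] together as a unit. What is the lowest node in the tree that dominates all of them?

[dorsal]: Root ▹ Supralaryngeal ▹ Q-node ▹ Place ▹ Cavity ▹ Dorsal ▹ [dorsal].
[high]: Root ▹ Supralaryngeal ▹ Q-node ▹ Place ▹ Cavity ▹ Dorsal ▹ [high].
[anterior]: Root ▹ Supralaryngeal ▹ Q-node ▹ Place ▹ Cavity ▹ Coronal ▹ [anterior].
These paths first converge at Cavity; no daughter of Cavity dominates all 3 features, so Cavity is the minimal constituent.

Cavity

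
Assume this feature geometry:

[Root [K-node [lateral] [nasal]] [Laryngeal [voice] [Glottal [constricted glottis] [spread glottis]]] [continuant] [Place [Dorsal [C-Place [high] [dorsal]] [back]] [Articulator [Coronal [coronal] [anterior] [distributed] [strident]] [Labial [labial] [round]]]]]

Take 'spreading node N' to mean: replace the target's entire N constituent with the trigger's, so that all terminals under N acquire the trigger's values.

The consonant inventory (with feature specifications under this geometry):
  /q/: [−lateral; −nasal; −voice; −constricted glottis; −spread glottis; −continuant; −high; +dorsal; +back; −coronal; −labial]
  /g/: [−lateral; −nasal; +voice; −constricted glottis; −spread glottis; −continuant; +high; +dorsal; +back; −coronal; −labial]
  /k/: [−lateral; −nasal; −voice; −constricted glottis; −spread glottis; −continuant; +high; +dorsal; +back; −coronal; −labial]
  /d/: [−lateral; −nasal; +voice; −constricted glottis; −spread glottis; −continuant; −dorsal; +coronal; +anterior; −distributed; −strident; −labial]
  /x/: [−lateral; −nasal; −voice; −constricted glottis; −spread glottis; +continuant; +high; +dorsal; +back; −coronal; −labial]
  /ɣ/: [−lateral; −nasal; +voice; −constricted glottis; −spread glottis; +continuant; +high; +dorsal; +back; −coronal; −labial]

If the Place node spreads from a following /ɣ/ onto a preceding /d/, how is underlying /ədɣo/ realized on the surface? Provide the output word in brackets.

The Place node dominates the terminals [high], [dorsal], [back], [coronal], [anterior], [distributed], [strident], [labial], [round].
After delinking /d/'s Place and linking /ɣ/'s, the affected terminals become [+high], [+dorsal], [+back], [−coronal], [−labial]; [lateral], [nasal], [voice], … (outside Place) are retained from /d/.
This feature bundle is that of [g], so /ədɣo/ surfaces as [əgɣo].

[əgɣo]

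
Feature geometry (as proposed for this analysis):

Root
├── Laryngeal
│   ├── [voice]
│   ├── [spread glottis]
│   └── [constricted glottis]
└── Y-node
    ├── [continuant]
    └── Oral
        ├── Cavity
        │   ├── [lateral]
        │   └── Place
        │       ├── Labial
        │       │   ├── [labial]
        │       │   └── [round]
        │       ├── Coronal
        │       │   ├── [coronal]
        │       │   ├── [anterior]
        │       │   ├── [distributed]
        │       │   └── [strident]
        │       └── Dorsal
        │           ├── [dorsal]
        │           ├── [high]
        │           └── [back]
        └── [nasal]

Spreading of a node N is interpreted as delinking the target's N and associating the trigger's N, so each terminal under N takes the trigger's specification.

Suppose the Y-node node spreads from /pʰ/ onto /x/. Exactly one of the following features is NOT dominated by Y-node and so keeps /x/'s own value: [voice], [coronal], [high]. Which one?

[voice]

Y-node dominates exactly [continuant], [lateral], [labial], [round], [coronal], [anterior], [distributed], [strident], [dorsal], [high], [back], [nasal].
Spreading Y-node replaces [high], [coronal] with the trigger's values, since each sits inside the Y-node constituent.
But [voice] is a dependent of Laryngeal, outside Y-node; it is therefore untouched by the spreading.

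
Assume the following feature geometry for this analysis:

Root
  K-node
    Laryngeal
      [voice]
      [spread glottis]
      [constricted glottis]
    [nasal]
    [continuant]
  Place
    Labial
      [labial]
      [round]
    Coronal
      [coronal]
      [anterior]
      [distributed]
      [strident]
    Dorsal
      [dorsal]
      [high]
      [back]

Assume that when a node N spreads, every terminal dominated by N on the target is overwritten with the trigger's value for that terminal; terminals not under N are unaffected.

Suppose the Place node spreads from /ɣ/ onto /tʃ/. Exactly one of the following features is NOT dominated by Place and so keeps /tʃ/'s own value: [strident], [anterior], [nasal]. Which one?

The terminals dominated by Place are [labial], [round], [coronal], [anterior], [distributed], [strident], [dorsal], [high], [back].
[strident], [anterior] all lie under Place, so they are overwritten when Place spreads.
[nasal] attaches under K-node, not under Place, so /tʃ/ retains its own value for [nasal].

[nasal]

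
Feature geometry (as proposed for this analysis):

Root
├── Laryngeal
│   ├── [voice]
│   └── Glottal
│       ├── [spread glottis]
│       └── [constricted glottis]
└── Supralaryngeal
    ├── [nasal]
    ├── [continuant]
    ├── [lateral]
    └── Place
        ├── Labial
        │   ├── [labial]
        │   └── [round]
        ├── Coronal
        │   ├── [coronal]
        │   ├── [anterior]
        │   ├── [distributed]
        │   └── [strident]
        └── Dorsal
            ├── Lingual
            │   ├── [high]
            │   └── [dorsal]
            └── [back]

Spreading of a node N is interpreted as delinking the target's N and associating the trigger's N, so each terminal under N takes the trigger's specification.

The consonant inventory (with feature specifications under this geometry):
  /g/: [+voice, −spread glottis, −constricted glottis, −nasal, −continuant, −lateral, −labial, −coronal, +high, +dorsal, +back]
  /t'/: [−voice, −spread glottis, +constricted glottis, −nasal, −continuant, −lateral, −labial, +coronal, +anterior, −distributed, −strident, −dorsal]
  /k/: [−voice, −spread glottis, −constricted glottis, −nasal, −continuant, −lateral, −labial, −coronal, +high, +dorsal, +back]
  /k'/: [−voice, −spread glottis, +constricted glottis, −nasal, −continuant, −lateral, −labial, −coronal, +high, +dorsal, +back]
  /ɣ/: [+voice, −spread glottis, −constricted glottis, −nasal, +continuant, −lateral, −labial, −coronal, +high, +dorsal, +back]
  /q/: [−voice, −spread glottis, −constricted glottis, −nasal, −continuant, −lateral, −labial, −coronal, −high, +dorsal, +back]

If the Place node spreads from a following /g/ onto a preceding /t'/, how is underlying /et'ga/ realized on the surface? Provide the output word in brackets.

Place immediately or transitively dominates [labial], [round], [coronal], [anterior], [distributed], [strident], [high], [dorsal], [back].
Spreading Place from /g/ onto /t'/ replaces those values with /g/'s: [−labial], [−coronal], [+high], [+dorsal], [+back]. Features outside Place ([voice], [spread glottis], [constricted glottis], …) stay as in /t'/.
This feature bundle is that of [k'], so /et'ga/ surfaces as [ek'ga].

[ek'ga]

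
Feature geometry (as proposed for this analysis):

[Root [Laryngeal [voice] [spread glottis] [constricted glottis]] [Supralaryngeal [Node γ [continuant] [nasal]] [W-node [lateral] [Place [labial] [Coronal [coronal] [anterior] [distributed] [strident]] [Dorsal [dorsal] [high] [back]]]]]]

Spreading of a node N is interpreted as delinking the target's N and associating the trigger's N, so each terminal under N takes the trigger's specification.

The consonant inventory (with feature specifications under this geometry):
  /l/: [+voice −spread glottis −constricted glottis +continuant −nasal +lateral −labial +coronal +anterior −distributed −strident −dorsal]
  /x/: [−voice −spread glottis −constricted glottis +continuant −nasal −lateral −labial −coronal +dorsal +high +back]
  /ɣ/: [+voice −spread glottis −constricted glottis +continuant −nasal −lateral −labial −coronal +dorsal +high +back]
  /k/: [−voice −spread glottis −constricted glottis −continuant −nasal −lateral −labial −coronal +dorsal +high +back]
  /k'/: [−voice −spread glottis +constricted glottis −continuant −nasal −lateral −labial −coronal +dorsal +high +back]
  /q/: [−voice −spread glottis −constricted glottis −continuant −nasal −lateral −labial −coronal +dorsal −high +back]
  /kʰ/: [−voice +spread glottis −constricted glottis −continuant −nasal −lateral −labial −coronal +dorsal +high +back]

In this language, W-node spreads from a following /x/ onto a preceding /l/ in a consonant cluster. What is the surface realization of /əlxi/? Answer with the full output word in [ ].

W-node immediately or transitively dominates [lateral], [labial], [coronal], [anterior], [distributed], [strident], [dorsal], [high], [back].
The target acquires /x/'s values for everything under W-node — [−lateral], [−labial], [−coronal], [+dorsal], [+high], [+back] — while keeping its own [voice], [spread glottis], [constricted glottis], ….
The resulting bundle matches /ɣ/ in the inventory; substituting it for /l/ gives [əɣxi].

[əɣxi]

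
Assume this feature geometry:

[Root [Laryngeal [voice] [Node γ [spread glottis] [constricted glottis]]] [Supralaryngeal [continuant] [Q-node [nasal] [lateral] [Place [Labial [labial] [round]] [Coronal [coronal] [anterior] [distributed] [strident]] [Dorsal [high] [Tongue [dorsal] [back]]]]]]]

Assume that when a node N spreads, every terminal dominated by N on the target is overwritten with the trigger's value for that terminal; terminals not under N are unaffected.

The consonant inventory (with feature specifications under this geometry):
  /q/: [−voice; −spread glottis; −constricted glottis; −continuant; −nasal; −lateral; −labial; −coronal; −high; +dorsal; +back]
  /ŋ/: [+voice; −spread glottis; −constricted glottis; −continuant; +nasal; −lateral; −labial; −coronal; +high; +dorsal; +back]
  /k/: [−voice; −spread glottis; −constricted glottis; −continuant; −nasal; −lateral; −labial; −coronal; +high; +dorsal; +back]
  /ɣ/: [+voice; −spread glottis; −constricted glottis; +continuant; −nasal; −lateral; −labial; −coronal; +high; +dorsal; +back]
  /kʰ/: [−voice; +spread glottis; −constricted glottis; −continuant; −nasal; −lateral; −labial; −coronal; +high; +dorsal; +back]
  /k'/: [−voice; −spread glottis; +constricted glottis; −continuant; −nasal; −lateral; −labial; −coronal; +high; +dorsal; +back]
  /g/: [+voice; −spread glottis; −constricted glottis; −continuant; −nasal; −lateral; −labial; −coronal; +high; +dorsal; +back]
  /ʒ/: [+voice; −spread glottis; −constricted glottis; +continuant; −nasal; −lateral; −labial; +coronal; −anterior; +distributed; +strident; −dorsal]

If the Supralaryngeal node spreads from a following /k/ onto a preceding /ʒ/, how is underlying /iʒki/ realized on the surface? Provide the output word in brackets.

Terminals under Supralaryngeal in this geometry: [continuant], [nasal], [lateral], [labial], [round], [coronal], [anterior], [distributed], [strident], [high], [dorsal], [back].
After delinking /ʒ/'s Supralaryngeal and linking /k/'s, the affected terminals become [−continuant], [−nasal], [−lateral], [−labial], [−coronal], [+high], [+dorsal], [+back]; [voice], [spread glottis], [constricted glottis] (outside Supralaryngeal) are retained from /ʒ/.
The resulting bundle matches /g/ in the inventory; substituting it for /ʒ/ gives [igki].

[igki]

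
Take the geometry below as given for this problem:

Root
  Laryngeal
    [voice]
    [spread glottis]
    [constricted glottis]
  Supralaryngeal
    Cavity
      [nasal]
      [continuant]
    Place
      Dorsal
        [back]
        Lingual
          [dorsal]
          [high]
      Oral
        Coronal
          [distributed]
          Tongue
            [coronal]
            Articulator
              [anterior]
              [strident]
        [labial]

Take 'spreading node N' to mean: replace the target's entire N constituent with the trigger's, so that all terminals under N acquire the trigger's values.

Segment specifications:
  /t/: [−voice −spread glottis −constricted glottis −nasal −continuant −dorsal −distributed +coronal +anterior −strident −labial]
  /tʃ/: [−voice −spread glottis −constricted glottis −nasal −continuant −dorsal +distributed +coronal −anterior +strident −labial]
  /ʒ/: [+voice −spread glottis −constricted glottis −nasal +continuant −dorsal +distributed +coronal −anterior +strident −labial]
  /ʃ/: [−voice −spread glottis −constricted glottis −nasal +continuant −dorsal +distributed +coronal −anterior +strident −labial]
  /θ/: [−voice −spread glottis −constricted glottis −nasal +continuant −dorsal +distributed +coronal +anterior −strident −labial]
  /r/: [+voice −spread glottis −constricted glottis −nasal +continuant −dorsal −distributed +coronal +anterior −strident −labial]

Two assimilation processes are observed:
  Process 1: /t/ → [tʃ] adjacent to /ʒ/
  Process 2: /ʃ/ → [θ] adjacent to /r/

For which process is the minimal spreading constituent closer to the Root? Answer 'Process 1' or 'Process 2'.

Process 1

Process 1 alters [anterior], [distributed], [strident]; the lowest common ancestor is Coronal (depth 4 from Root).
Process 2: the features that change are [anterior], [strident]; the minimal node is Articulator (depth 6).
Depth 4 < depth 6; Process 1 involves the structurally higher constituent Coronal.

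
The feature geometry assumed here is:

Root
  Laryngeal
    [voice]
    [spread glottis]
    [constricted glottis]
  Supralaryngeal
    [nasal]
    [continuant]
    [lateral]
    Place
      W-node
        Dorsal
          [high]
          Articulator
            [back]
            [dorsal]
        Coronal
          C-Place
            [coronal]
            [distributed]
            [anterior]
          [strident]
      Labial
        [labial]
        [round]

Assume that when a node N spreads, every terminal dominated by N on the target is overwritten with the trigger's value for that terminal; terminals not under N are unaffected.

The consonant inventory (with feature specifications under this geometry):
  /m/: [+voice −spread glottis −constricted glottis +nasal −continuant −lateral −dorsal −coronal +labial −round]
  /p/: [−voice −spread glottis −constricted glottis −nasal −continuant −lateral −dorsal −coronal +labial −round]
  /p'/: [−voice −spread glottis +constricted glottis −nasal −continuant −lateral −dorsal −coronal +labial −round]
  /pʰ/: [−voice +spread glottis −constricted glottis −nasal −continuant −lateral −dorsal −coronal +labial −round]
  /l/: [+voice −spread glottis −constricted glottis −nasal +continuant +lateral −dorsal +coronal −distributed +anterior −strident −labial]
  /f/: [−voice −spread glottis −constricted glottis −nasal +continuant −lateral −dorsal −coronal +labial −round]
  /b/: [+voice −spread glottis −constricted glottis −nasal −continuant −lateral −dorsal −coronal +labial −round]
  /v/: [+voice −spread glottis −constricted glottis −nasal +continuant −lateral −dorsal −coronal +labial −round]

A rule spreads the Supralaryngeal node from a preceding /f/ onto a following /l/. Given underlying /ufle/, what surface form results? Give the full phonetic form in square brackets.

The Supralaryngeal node dominates the terminals [nasal], [continuant], [lateral], [high], [back], [dorsal], [coronal], [distributed], [anterior], [strident], [labial], [round].
The target acquires /f/'s values for everything under Supralaryngeal — [−nasal], [+continuant], [−lateral], [−dorsal], [−coronal], [+labial], [−round] — while keeping its own [voice], [spread glottis], [constricted glottis].
The resulting bundle matches /v/ in the inventory; substituting it for /l/ gives [ufve].

[ufve]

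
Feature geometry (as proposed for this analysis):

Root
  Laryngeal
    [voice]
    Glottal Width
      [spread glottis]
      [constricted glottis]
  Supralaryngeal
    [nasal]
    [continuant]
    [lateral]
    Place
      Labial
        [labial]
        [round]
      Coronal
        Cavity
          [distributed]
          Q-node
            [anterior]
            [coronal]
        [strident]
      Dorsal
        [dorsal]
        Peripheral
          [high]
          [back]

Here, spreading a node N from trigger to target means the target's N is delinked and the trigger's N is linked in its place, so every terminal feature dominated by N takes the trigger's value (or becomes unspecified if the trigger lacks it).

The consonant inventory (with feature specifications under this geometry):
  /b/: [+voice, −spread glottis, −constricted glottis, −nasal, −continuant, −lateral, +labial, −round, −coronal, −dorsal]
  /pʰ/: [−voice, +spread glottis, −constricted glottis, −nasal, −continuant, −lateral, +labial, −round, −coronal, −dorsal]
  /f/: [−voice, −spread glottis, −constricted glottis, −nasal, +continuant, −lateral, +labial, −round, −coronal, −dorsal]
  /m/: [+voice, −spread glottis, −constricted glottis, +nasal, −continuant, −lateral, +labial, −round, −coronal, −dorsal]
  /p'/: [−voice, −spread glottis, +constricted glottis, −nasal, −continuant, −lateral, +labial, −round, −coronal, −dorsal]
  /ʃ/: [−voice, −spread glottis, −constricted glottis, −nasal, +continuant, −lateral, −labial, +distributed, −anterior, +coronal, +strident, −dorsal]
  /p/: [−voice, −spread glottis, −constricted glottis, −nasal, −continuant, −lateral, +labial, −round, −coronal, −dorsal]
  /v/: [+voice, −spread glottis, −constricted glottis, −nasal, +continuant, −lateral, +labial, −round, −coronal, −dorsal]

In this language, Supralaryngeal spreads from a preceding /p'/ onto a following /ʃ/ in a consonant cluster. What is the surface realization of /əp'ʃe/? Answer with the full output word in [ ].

[əp'pe]

Terminals under Supralaryngeal in this geometry: [nasal], [continuant], [lateral], [labial], [round], [distributed], [anterior], [coronal], [strident], [dorsal], [high], [back].
Spreading Supralaryngeal from /p'/ onto /ʃ/ replaces those values with /p'/'s: [−nasal], [−continuant], [−lateral], [+labial], [−round], [−coronal], [−dorsal]. Features outside Supralaryngeal ([voice], [spread glottis], [constricted glottis]) stay as in /ʃ/.
This feature bundle is that of [p], so /əp'ʃe/ surfaces as [əp'pe].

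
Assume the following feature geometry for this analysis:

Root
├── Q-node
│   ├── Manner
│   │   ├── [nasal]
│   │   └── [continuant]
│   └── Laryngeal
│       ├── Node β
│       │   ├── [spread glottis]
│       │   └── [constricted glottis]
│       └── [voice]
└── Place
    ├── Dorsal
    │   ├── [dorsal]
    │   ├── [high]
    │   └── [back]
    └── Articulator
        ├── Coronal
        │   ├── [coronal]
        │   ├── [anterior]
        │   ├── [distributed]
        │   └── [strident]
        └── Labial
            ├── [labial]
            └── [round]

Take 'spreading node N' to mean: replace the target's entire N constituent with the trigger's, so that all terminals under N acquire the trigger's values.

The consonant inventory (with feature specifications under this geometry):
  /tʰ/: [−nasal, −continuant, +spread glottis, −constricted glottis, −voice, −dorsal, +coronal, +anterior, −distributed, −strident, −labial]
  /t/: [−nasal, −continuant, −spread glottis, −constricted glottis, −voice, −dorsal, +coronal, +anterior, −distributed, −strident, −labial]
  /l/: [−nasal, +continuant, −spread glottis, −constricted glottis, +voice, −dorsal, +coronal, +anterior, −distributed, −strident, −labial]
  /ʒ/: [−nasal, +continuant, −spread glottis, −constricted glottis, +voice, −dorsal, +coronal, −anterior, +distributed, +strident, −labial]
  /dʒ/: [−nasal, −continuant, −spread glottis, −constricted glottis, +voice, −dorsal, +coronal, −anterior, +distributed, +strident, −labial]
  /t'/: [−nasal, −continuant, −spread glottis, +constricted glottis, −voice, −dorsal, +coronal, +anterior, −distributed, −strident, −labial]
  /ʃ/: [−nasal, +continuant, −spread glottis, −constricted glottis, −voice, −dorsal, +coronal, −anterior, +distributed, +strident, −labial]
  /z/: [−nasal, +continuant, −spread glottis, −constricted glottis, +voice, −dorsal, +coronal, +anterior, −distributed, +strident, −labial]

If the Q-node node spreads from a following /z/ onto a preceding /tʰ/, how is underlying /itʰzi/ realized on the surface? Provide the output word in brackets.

[ilzi]

The Q-node node dominates the terminals [nasal], [continuant], [spread glottis], [constricted glottis], [voice].
Spreading Q-node from /z/ onto /tʰ/ replaces those values with /z/'s: [−nasal], [+continuant], [−spread glottis], [−constricted glottis], [+voice]. Features outside Q-node ([dorsal], [coronal], [anterior], …) stay as in /tʰ/.
This feature bundle is that of [l], so /itʰzi/ surfaces as [ilzi].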